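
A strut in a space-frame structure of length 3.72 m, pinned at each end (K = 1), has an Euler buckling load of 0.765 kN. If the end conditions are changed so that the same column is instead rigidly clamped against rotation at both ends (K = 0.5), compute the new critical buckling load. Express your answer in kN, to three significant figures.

P_cr ∝ 1/K², so P_cr,new = P_cr,old × (K_old/K_new)² = 0.765 × (1/0.5)²
= 0.765 × 4.000 = 3.06 kN

P_cr ≈ 3.06 kN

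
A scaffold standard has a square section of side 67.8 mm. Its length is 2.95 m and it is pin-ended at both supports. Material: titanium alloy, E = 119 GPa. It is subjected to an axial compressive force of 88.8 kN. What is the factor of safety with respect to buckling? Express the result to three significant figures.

n ≈ 2.68

I = a⁴/12 = 67.8⁴/12 = 1.761×10^6 mm⁴
I = 1.761×10^6 mm⁴ = 1.761×10^-6 m⁴
Effective length L_e = K·L = 1 × 2.95 = 2.950 m
P_cr = π²EI / L_e² = π² × 119×10⁹ × 1.761×10^-6 / 2.950² = 2.377×10^5 N
Factor of safety n = P_cr / P = 237.65 / 88.8 = 2.68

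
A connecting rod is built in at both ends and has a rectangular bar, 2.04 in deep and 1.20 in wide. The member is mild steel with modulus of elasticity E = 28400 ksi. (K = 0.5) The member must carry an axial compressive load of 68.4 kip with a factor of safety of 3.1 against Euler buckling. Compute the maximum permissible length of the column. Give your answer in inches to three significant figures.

L_max ≈ 39.4 in

Buckling occurs about the weak axis: I_min = h·b³/12 with b = 1.20 in (the shorter side).
I_min = 2.04×1.20³/12 = 0.2938 in⁴
Required critical load P_cr = n·P = 3.1 × 68.4 = 212.0 kip = 2.120×10^5 lb
From P_cr = π²EI/(K·L)²:  L = (1/K)·√(π²EI/P_cr) = (1/0.5)·√(π²×2.84×10^7×0.2938/2.120×10^5)
L = 39.4 in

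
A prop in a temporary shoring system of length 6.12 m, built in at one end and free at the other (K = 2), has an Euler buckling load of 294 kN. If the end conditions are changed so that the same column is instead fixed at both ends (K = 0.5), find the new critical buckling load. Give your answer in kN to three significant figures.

P_cr ≈ 4700 kN

P_cr ∝ 1/K², so P_cr,new = P_cr,old × (K_old/K_new)² = 294 × (2/0.5)²
= 294 × 16.00 = 4700 kN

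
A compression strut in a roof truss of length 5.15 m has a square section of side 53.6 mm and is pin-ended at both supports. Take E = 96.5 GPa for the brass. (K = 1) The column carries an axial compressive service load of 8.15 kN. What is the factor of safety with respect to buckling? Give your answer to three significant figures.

I = a⁴/12 = 53.6⁴/12 = 6.878×10^5 mm⁴
I = 6.878×10^5 mm⁴ = 6.878×10^-7 m⁴
Effective length L_e = K·L = 1 × 5.15 = 5.150 m
P_cr = π²EI / L_e² = π² × 96.5×10⁹ × 6.878×10^-7 / 5.150² = 2.470×10^4 N
Factor of safety n = P_cr / P = 24.700 / 8.15 = 3.03

n ≈ 3.03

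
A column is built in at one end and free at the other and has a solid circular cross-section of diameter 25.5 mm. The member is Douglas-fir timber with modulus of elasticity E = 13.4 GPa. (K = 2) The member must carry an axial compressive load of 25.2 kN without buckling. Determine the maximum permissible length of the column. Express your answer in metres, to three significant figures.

I = πd⁴/64 = π×25.5⁴/64 = 2.076×10^4 mm⁴
I = 2.076×10^-8 m⁴
At the buckling limit P_cr = P = 2.520×10^4 N
From P_cr = π²EI/(K·L)²:  L = (1/K)·√(π²EI/P_cr) = (1/2)·√(π²×1.34×10^10×2.076×10^-8/2.520×10^4)
L = 0.165 m

L_max ≈ 0.165 m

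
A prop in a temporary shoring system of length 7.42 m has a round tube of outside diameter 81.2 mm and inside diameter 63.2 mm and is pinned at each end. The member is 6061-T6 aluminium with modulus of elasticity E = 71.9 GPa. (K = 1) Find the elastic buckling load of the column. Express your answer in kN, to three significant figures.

P_cr ≈ 17.4 kN

d_o = 81.2 mm, d_i = 63.2 mm
I = π(d_o⁴ − d_i⁴)/64 = π(81.2⁴ − 63.20⁴)/64 = 1.351×10^6 mm⁴
I = 1.351×10^6 mm⁴ = 1.351×10^-6 m⁴
Effective length L_e = K·L = 1 × 7.42 = 7.420 m
P_cr = π²EI / L_e² = π² × 71.9×10⁹ × 1.351×10^-6 / 7.420² = 1.741×10^4 N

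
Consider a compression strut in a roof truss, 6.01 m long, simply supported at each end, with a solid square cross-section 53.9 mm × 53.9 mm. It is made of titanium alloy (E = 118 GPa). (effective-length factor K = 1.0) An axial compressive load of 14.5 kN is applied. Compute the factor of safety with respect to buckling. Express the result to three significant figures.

n ≈ 1.56

I = a⁴/12 = 53.9⁴/12 = 7.034×10^5 mm⁴
I = 7.034×10^5 mm⁴ = 7.034×10^-7 m⁴
Effective length L_e = K·L = 1 × 6.01 = 6.010 m
P_cr = π²EI / L_e² = π² × 118×10⁹ × 7.034×10^-7 / 6.010² = 2.268×10^4 N
Factor of safety n = P_cr / P = 22.678 / 14.5 = 1.56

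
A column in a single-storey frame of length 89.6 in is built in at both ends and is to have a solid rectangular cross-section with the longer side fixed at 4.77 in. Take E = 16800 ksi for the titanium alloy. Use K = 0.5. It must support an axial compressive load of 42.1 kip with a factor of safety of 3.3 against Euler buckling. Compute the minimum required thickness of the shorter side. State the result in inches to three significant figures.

b ≈ 1.62 in

Required P_cr = n·P = 3.3 × 42.1 = 138.9 kip
L_e = K·L = 0.5 × 89.6 = 44.80 in
Required I = P_cr·L_e²/(π²E) = 1.389×10^5 × 44.80² / (π² × 1.68×10^7) = 1.682 in⁴
Rectangle, weak axis: I_min = h·b³/12 with h = 4.77 in fixed  ⇒  b = (12I/h)^(1/3) = 1.62 in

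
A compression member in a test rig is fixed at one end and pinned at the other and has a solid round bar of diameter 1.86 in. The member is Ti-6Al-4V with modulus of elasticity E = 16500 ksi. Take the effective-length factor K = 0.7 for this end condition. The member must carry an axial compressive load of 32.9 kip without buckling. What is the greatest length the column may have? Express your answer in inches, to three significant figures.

I = πd⁴/64 = π×1.86⁴/64 = 0.5875 in⁴
At the buckling limit P_cr = P = 3.290×10^4 lb
From P_cr = π²EI/(K·L)²:  L = (1/K)·√(π²EI/P_cr) = (1/0.7)·√(π²×1.65×10^7×0.5875/3.290×10^4)
L = 77.0 in

L_max ≈ 77.0 in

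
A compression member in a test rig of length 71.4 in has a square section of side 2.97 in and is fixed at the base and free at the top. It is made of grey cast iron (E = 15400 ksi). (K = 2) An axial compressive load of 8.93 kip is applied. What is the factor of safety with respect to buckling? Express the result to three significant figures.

n ≈ 5.41

I = a⁴/12 = 2.97⁴/12 = 6.484 in⁴
Effective length L_e = K·L = 2 × 71.4 = 142.8 in
P_cr = π²EI / L_e² = π² × 15400×10³ × 6.484 / 142.8² = 4.833×10^4 lb
Factor of safety n = P_cr / P = 48.329 / 8.93 = 5.41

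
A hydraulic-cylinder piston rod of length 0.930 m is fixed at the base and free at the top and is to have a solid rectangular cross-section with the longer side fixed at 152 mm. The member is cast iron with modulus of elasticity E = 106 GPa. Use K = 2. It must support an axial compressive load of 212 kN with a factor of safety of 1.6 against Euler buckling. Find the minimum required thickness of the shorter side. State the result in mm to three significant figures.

Required P_cr = n·P = 1.6 × 212 = 339.2 kN
L_e = K·L = 2 × 0.930 = 1.860 m
Required I = P_cr·L_e²/(π²E) = 3.392×10^5 × 1.860² / (π² × 1.06×10^11) = 1.122×10^-6 m⁴
I_req = 1.122×10^6 mm⁴
Rectangle, weak axis: I_min = h·b³/12 with h = 152 mm fixed  ⇒  b = (12I/h)^(1/3) = 44.6 mm

b ≈ 44.6 mm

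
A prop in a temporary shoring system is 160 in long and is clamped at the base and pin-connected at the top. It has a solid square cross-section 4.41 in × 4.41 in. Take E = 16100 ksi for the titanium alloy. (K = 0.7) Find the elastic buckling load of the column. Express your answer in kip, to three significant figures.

P_cr ≈ 399 kip

I = a⁴/12 = 4.41⁴/12 = 31.52 in⁴
Effective length L_e = K·L = 0.7 × 160 = 112.0 in
P_cr = π²EI / L_e² = π² × 16100×10³ × 31.52 / 112.0² = 3.993×10^5 lb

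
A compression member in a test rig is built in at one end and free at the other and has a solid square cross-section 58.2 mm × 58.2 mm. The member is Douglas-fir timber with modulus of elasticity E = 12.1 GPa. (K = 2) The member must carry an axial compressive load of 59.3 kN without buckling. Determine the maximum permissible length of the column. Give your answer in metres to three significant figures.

L_max ≈ 0.694 m

I = a⁴/12 = 58.2⁴/12 = 9.561×10^5 mm⁴
I = 9.561×10^-7 m⁴
At the buckling limit P_cr = P = 5.930×10^4 N
From P_cr = π²EI/(K·L)²:  L = (1/K)·√(π²EI/P_cr) = (1/2)·√(π²×1.21×10^10×9.561×10^-7/5.930×10^4)
L = 0.694 m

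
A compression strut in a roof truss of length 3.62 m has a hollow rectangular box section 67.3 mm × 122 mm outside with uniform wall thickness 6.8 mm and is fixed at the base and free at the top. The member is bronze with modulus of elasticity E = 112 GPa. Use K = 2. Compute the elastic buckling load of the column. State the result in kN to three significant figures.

P_cr ≈ 35.9 kN

Inner dimensions: h_i = 122 − 2×6.8 = 108.4 mm, b_i = 67.3 − 2×6.8 = 53.70 mm
Weak-axis I_min = (h_o·b_o³ − h_i·b_i³)/12 with b_o = 67.3, b_i = 53.70 mm (shorter outer/inner sides).
I_min = (122×67.3³ − 108.4×53.70³)/12 = 1.700×10^6 mm⁴
I = 1.700×10^6 mm⁴ = 1.700×10^-6 m⁴
Effective length L_e = K·L = 2 × 3.62 = 7.240 m
P_cr = π²EI / L_e² = π² × 112×10⁹ × 1.700×10^-6 / 7.240² = 3.585×10^4 N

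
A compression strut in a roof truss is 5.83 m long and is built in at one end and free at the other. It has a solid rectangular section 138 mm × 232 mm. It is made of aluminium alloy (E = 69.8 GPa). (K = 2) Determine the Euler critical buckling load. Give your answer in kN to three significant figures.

P_cr ≈ 257 kN

Buckling occurs about the weak axis: I_min = h·b³/12 with b = 138 mm (the shorter side).
I_min = 232×138³/12 = 5.081×10^7 mm⁴
I = 5.081×10^7 mm⁴ = 5.081×10^-5 m⁴
Effective length L_e = K·L = 2 × 5.83 = 11.66 m
P_cr = π²EI / L_e² = π² × 69.8×10⁹ × 5.081×10^-5 / 11.66² = 2.575×10^5 N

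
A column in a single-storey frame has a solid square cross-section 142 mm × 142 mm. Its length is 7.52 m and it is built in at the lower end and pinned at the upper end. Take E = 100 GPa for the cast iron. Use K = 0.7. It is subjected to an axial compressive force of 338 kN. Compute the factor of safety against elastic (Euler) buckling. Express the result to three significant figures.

I = a⁴/12 = 142⁴/12 = 3.388×10^7 mm⁴
I = 3.388×10^7 mm⁴ = 3.388×10^-5 m⁴
Effective length L_e = K·L = 0.7 × 7.52 = 5.264 m
P_cr = π²EI / L_e² = π² × 100×10⁹ × 3.388×10^-5 / 5.264² = 1.207×10^6 N
Factor of safety n = P_cr / P = 1206.8 / 338 = 3.57

n ≈ 3.57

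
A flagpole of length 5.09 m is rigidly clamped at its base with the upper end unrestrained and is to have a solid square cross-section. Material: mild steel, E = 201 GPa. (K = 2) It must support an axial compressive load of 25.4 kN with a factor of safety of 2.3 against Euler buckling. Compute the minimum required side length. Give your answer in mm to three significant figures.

a ≈ 77.8 mm

Required P_cr = n·P = 2.3 × 25.4 = 58.42 kN
L_e = K·L = 2 × 5.09 = 10.18 m
Required I = P_cr·L_e²/(π²E) = 5.842×10^4 × 10.18² / (π² × 2.01×10^11) = 3.052×10^-6 m⁴
I_req = 3.052×10^6 mm⁴
Solid square: I = a⁴/12  ⇒  a = (12I)^(1/4) = (12×3.052×10^6)^(1/4) = 77.8 mm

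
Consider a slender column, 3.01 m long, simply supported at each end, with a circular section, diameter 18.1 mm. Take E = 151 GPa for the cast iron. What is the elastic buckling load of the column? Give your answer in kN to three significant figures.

I = πd⁴/64 = π×18.1⁴/64 = 5.268×10^3 mm⁴
I = 5.268×10^3 mm⁴ = 5.268×10^-9 m⁴
Effective length L_e = K·L = 1 × 3.01 = 3.010 m
P_cr = π²EI / L_e² = π² × 151×10⁹ × 5.268×10^-9 / 3.010² = 866.6 N

P_cr ≈ 0.867 kN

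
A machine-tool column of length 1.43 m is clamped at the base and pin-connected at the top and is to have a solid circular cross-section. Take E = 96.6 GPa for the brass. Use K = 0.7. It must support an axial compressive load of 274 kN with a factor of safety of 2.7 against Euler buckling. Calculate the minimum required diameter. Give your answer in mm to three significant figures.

d ≈ 63.1 mm

Required P_cr = n·P = 2.7 × 274 = 739.8 kN
L_e = K·L = 0.7 × 1.43 = 1.001 m
Required I = P_cr·L_e²/(π²E) = 7.398×10^5 × 1.001² / (π² × 9.66×10^10) = 7.775×10^-7 m⁴
I_req = 7.775×10^5 mm⁴
Solid circle: I = πd⁴/64  ⇒  d = (64I/π)^(1/4) = (64×7.775×10^5/π)^(1/4) = 63.1 mm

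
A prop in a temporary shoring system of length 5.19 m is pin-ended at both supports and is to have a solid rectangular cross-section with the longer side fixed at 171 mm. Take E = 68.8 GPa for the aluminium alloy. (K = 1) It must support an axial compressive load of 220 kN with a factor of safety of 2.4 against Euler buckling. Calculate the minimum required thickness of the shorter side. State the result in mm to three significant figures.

Required P_cr = n·P = 2.4 × 220 = 528.0 kN
L_e = K·L = 1 × 5.19 = 5.190 m
Required I = P_cr·L_e²/(π²E) = 5.280×10^5 × 5.190² / (π² × 6.88×10^10) = 2.095×10^-5 m⁴
I_req = 2.095×10^7 mm⁴
Rectangle, weak axis: I_min = h·b³/12 with h = 171 mm fixed  ⇒  b = (12I/h)^(1/3) = 114 mm

b ≈ 114 mm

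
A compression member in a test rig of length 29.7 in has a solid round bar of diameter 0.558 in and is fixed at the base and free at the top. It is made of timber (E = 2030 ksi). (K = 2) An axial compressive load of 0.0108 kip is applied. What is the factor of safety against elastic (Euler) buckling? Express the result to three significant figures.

I = πd⁴/64 = π×0.558⁴/64 = 4.759×10^-3 in⁴
Effective length L_e = K·L = 2 × 29.7 = 59.40 in
P_cr = π²EI / L_e² = π² × 2030×10³ × 4.759×10^-3 / 59.40² = 27.02 lb
Factor of safety n = P_cr / P = 0.027023 / 0.0108 = 2.50

n ≈ 2.50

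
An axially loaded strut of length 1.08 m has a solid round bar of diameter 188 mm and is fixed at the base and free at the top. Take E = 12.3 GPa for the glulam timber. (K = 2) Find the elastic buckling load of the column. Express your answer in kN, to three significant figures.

P_cr ≈ 1600 kN

I = πd⁴/64 = π×188⁴/64 = 6.132×10^7 mm⁴
I = 6.132×10^7 mm⁴ = 6.132×10^-5 m⁴
Effective length L_e = K·L = 2 × 1.08 = 2.160 m
P_cr = π²EI / L_e² = π² × 12.3×10⁹ × 6.132×10^-5 / 2.160² = 1.596×10^6 N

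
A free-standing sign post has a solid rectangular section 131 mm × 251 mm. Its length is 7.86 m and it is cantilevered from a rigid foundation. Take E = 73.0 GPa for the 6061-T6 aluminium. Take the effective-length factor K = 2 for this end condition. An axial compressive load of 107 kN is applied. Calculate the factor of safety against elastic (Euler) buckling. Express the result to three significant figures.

n ≈ 1.28

Buckling occurs about the weak axis: I_min = h·b³/12 with b = 131 mm (the shorter side).
I_min = 251×131³/12 = 4.702×10^7 mm⁴
I = 4.702×10^7 mm⁴ = 4.702×10^-5 m⁴
Effective length L_e = K·L = 2 × 7.86 = 15.72 m
P_cr = π²EI / L_e² = π² × 73.0×10⁹ × 4.702×10^-5 / 15.72² = 1.371×10^5 N
Factor of safety n = P_cr / P = 137.10 / 107 = 1.28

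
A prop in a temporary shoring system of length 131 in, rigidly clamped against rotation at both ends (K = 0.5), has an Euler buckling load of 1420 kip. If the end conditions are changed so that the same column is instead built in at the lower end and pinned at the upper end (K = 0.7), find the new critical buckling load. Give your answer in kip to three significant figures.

P_cr ≈ 724 kip

P_cr ∝ 1/K², so P_cr,new = P_cr,old × (K_old/K_new)² = 1420 × (0.5/0.7)²
= 1420 × 0.5102 = 724 kip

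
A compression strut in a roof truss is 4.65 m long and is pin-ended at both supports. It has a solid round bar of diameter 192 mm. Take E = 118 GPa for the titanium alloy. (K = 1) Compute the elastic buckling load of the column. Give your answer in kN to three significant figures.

P_cr ≈ 3590 kN

I = πd⁴/64 = π×192⁴/64 = 6.671×10^7 mm⁴
I = 6.671×10^7 mm⁴ = 6.671×10^-5 m⁴
Effective length L_e = K·L = 1 × 4.65 = 4.650 m
P_cr = π²EI / L_e² = π² × 118×10⁹ × 6.671×10^-5 / 4.650² = 3.593×10^6 N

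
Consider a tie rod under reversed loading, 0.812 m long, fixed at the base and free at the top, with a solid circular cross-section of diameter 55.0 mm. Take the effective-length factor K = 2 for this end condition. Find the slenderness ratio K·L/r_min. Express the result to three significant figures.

λ ≈ 118

I = πd⁴/64 = π×55.0⁴/64 = 4.492×10^5 mm⁴
A = 2.376×10^3 mm²;  r_min = √(I/A) = √(4.492×10^5/2.376×10^3) = 13.75 mm
L_e = K·L = 2 × 0.812 m = 1.624 m = 1624.0 mm
λ = L_e / r_min = 1624.0 / 13.75 = 118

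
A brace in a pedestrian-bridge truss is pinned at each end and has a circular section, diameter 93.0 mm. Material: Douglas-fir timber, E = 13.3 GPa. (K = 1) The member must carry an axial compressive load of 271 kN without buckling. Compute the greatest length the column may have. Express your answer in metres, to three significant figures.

L_max ≈ 1.33 m

I = πd⁴/64 = π×93.0⁴/64 = 3.672×10^6 mm⁴
I = 3.672×10^-6 m⁴
At the buckling limit P_cr = P = 2.710×10^5 N
From P_cr = π²EI/(K·L)²:  L = (1/K)·√(π²EI/P_cr) = (1/1)·√(π²×1.33×10^10×3.672×10^-6/2.710×10^5)
L = 1.33 m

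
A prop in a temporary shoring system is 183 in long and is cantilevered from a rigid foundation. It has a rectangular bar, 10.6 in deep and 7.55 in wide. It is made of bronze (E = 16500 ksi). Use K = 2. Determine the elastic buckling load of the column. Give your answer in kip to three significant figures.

Buckling occurs about the weak axis: I_min = h·b³/12 with b = 7.55 in (the shorter side).
I_min = 10.6×7.55³/12 = 380.2 in⁴
Effective length L_e = K·L = 2 × 183 = 366.0 in
P_cr = π²EI / L_e² = π² × 16500×10³ × 380.2 / 366.0² = 4.622×10^5 lb

P_cr ≈ 462 kip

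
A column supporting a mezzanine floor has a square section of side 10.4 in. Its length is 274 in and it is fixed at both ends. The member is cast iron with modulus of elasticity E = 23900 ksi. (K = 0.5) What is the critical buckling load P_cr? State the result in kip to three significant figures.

I = a⁴/12 = 10.4⁴/12 = 974.9 in⁴
Effective length L_e = K·L = 0.5 × 274 = 137.0 in
P_cr = π²EI / L_e² = π² × 23900×10³ × 974.9 / 137.0² = 1.225×10^7 lb

P_cr ≈ 12300 kip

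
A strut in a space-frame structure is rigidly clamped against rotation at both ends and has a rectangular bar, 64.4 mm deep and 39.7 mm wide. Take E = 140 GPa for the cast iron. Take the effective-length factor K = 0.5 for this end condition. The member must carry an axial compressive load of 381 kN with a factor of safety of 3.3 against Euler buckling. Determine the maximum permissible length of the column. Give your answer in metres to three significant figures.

L_max ≈ 1.21 m

Buckling occurs about the weak axis: I_min = h·b³/12 with b = 39.7 mm (the shorter side).
I_min = 64.4×39.7³/12 = 3.358×10^5 mm⁴
I = 3.358×10^-7 m⁴
Required critical load P_cr = n·P = 3.3 × 381 = 1257 kN = 1.257×10^6 N
From P_cr = π²EI/(K·L)²:  L = (1/K)·√(π²EI/P_cr) = (1/0.5)·√(π²×1.40×10^11×3.358×10^-7/1.257×10^6)
L = 1.21 m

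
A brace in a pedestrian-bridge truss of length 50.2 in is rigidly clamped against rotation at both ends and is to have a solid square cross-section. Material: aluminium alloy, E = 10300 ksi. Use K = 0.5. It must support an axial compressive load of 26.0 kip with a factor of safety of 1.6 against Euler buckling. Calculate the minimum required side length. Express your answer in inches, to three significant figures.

a ≈ 1.33 in

Required P_cr = n·P = 1.6 × 26.0 = 41.60 kip
L_e = K·L = 0.5 × 50.2 = 25.10 in
Required I = P_cr·L_e²/(π²E) = 4.160×10^4 × 25.10² / (π² × 1.03×10^7) = 0.2578 in⁴
Solid square: I = a⁴/12  ⇒  a = (12I)^(1/4) = (12×0.2578)^(1/4) = 1.33 in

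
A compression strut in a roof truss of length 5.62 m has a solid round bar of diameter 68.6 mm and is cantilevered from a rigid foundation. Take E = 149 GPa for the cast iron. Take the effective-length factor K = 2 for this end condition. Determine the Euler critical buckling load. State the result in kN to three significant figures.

I = πd⁴/64 = π×68.6⁴/64 = 1.087×10^6 mm⁴
I = 1.087×10^6 mm⁴ = 1.087×10^-6 m⁴
Effective length L_e = K·L = 2 × 5.62 = 11.24 m
P_cr = π²EI / L_e² = π² × 149×10⁹ × 1.087×10^-6 / 11.24² = 1.265×10^4 N

P_cr ≈ 12.7 kN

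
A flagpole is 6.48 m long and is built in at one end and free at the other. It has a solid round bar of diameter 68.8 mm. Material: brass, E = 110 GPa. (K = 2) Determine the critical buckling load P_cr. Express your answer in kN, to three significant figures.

I = πd⁴/64 = π×68.8⁴/64 = 1.100×10^6 mm⁴
I = 1.100×10^6 mm⁴ = 1.100×10^-6 m⁴
Effective length L_e = K·L = 2 × 6.48 = 12.96 m
P_cr = π²EI / L_e² = π² × 110×10⁹ × 1.100×10^-6 / 12.96² = 7.109×10^3 N

P_cr ≈ 7.11 kN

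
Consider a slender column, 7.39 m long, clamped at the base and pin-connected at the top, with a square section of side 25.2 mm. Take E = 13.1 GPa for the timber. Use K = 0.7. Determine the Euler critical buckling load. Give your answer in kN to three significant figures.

P_cr ≈ 0.162 kN

I = a⁴/12 = 25.2⁴/12 = 3.361×10^4 mm⁴
I = 3.361×10^4 mm⁴ = 3.361×10^-8 m⁴
Effective length L_e = K·L = 0.7 × 7.39 = 5.173 m
P_cr = π²EI / L_e² = π² × 13.1×10⁹ × 3.361×10^-8 / 5.173² = 162.4 N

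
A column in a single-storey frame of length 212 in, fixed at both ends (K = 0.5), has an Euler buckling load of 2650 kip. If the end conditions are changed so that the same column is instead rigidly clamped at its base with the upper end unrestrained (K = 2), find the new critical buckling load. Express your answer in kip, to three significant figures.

P_cr ≈ 166 kip

P_cr ∝ 1/K², so P_cr,new = P_cr,old × (K_old/K_new)² = 2650 × (0.5/2)²
= 2650 × 0.06250 = 166 kip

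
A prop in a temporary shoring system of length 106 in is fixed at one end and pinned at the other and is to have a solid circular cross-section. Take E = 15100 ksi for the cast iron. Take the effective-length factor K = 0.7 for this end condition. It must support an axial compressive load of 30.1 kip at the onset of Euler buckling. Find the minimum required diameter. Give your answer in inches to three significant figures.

L_e = K·L = 0.7 × 106 = 74.20 in
Required I = P_cr·L_e²/(π²E) = 3.010×10^4 × 74.20² / (π² × 1.51×10^7) = 1.112 in⁴
Solid circle: I = πd⁴/64  ⇒  d = (64I/π)^(1/4) = (64×1.112/π)^(1/4) = 2.18 in

d ≈ 2.18 in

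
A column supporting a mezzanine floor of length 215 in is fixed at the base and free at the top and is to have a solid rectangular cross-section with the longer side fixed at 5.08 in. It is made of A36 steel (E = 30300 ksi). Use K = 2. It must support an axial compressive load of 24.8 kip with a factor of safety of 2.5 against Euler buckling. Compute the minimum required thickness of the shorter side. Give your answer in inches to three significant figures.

Required P_cr = n·P = 2.5 × 24.8 = 62.00 kip
L_e = K·L = 2 × 215 = 430.0 in
Required I = P_cr·L_e²/(π²E) = 6.200×10^4 × 430.0² / (π² × 3.03×10^7) = 38.33 in⁴
Rectangle, weak axis: I_min = h·b³/12 with h = 5.08 in fixed  ⇒  b = (12I/h)^(1/3) = 4.49 in

b ≈ 4.49 in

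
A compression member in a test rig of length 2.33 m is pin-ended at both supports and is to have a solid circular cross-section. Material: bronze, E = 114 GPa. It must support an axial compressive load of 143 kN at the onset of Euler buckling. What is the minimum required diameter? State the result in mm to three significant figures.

d ≈ 61.2 mm

L_e = K·L = 1 × 2.33 = 2.330 m
Required I = P_cr·L_e²/(π²E) = 1.430×10^5 × 2.330² / (π² × 1.14×10^11) = 6.900×10^-7 m⁴
I_req = 6.900×10^5 mm⁴
Solid circle: I = πd⁴/64  ⇒  d = (64I/π)^(1/4) = (64×6.900×10^5/π)^(1/4) = 61.2 mm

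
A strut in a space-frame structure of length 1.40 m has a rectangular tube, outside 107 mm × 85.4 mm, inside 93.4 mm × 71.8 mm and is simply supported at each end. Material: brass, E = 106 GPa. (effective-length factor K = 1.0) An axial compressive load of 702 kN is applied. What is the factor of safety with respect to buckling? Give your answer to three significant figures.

Weak-axis I_min = (h_o·b_o³ − h_i·b_i³)/12 with b_o = 85.4, b_i = 71.80 mm (shorter outer/inner sides).
I_min = (107×85.4³ − 93.40×71.80³)/12 = 2.673×10^6 mm⁴
I = 2.673×10^6 mm⁴ = 2.673×10^-6 m⁴
Effective length L_e = K·L = 1 × 1.40 = 1.400 m
P_cr = π²EI / L_e² = π² × 106×10⁹ × 2.673×10^-6 / 1.400² = 1.427×10^6 N
Factor of safety n = P_cr / P = 1426.6 / 702 = 2.03

n ≈ 2.03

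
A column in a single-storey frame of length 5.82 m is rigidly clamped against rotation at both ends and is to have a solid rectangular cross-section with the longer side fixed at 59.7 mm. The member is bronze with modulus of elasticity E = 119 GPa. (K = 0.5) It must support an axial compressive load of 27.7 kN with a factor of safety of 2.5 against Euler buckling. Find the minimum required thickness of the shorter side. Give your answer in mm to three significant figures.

Required P_cr = n·P = 2.5 × 27.7 = 69.25 kN
L_e = K·L = 0.5 × 5.82 = 2.910 m
Required I = P_cr·L_e²/(π²E) = 6.925×10^4 × 2.910² / (π² × 1.19×10^11) = 4.993×10^-7 m⁴
I_req = 4.993×10^5 mm⁴
Rectangle, weak axis: I_min = h·b³/12 with h = 59.7 mm fixed  ⇒  b = (12I/h)^(1/3) = 46.5 mm

b ≈ 46.5 mm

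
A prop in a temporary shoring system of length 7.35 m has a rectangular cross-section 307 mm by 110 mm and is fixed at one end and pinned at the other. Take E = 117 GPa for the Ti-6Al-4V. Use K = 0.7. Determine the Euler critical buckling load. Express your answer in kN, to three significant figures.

P_cr ≈ 1490 kN

Buckling occurs about the weak axis: I_min = h·b³/12 with b = 110 mm (the shorter side).
I_min = 307×110³/12 = 3.405×10^7 mm⁴
I = 3.405×10^7 mm⁴ = 3.405×10^-5 m⁴
Effective length L_e = K·L = 0.7 × 7.35 = 5.145 m
P_cr = π²EI / L_e² = π² × 117×10⁹ × 3.405×10^-5 / 5.145² = 1.485×10^6 N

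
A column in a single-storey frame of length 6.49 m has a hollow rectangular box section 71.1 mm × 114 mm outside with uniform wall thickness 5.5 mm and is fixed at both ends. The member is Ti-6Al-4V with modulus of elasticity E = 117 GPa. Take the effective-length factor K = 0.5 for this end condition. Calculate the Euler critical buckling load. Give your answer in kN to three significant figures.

P_cr ≈ 170 kN

Inner dimensions: h_i = 114 − 2×5.5 = 103.0 mm, b_i = 71.1 − 2×5.5 = 60.10 mm
Weak-axis I_min = (h_o·b_o³ − h_i·b_i³)/12 with b_o = 71.1, b_i = 60.10 mm (shorter outer/inner sides).
I_min = (114×71.1³ − 103.0×60.10³)/12 = 1.551×10^6 mm⁴
I = 1.551×10^6 mm⁴ = 1.551×10^-6 m⁴
Effective length L_e = K·L = 0.5 × 6.49 = 3.245 m
P_cr = π²EI / L_e² = π² × 117×10⁹ × 1.551×10^-6 / 3.245² = 1.701×10^5 N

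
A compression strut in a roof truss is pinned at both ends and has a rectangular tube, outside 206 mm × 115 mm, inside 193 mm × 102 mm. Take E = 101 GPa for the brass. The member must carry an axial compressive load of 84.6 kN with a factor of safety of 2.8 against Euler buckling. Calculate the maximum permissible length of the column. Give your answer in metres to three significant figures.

L_max ≈ 6.17 m

Weak-axis I_min = (h_o·b_o³ − h_i·b_i³)/12 with b_o = 115, b_i = 102.0 mm (shorter outer/inner sides).
I_min = (206×115³ − 193.0×102.0³)/12 = 9.041×10^6 mm⁴
I = 9.041×10^-6 m⁴
Required critical load P_cr = n·P = 2.8 × 84.6 = 236.9 kN = 2.369×10^5 N
From P_cr = π²EI/(K·L)²:  L = (1/K)·√(π²EI/P_cr) = (1/1)·√(π²×1.01×10^11×9.041×10^-6/2.369×10^5)
L = 6.17 m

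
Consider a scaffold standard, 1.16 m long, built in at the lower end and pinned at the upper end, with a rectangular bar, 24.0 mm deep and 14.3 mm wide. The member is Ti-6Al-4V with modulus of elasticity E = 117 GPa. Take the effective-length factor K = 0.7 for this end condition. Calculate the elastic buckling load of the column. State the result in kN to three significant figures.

P_cr ≈ 10.2 kN

Buckling occurs about the weak axis: I_min = h·b³/12 with b = 14.3 mm (the shorter side).
I_min = 24.0×14.3³/12 = 5.848×10^3 mm⁴
I = 5.848×10^3 mm⁴ = 5.848×10^-9 m⁴
Effective length L_e = K·L = 0.7 × 1.16 = 0.8120 m
P_cr = π²EI / L_e² = π² × 117×10⁹ × 5.848×10^-9 / 0.8120² = 1.024×10^4 N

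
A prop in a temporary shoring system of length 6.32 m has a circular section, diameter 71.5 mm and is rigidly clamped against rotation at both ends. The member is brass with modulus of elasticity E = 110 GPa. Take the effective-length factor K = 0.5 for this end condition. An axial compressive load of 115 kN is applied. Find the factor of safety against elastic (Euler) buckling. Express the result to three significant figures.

I = πd⁴/64 = π×71.5⁴/64 = 1.283×10^6 mm⁴
I = 1.283×10^6 mm⁴ = 1.283×10^-6 m⁴
Effective length L_e = K·L = 0.5 × 6.32 = 3.160 m
P_cr = π²EI / L_e² = π² × 110×10⁹ × 1.283×10^-6 / 3.160² = 1.395×10^5 N
Factor of safety n = P_cr / P = 139.48 / 115 = 1.21

n ≈ 1.21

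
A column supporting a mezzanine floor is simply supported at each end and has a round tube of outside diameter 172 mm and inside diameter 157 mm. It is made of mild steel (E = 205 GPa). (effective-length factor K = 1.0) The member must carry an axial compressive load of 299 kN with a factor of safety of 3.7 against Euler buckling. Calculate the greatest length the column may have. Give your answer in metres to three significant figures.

L_max ≈ 4.90 m

d_o = 172 mm, d_i = 157 mm
I = π(d_o⁴ − d_i⁴)/64 = π(172⁴ − 157.0⁴)/64 = 1.314×10^7 mm⁴
I = 1.314×10^-5 m⁴
Required critical load P_cr = n·P = 3.7 × 299 = 1106 kN = 1.106×10^6 N
From P_cr = π²EI/(K·L)²:  L = (1/K)·√(π²EI/P_cr) = (1/1)·√(π²×2.05×10^11×1.314×10^-5/1.106×10^6)
L = 4.90 m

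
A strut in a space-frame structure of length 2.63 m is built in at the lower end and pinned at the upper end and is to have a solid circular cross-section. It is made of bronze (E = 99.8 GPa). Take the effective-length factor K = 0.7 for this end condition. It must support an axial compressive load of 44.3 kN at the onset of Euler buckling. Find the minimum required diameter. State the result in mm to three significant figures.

d ≈ 42.0 mm

L_e = K·L = 0.7 × 2.63 = 1.841 m
Required I = P_cr·L_e²/(π²E) = 4.430×10^4 × 1.841² / (π² × 9.98×10^10) = 1.524×10^-7 m⁴
I_req = 1.524×10^5 mm⁴
Solid circle: I = πd⁴/64  ⇒  d = (64I/π)^(1/4) = (64×1.524×10^5/π)^(1/4) = 42.0 mm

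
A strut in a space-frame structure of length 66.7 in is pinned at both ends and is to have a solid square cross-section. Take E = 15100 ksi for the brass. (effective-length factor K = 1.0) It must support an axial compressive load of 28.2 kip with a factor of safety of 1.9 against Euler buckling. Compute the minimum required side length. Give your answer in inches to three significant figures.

Required P_cr = n·P = 1.9 × 28.2 = 53.58 kip
L_e = K·L = 1 × 66.7 = 66.70 in
Required I = P_cr·L_e²/(π²E) = 5.358×10^4 × 66.70² / (π² × 1.51×10^7) = 1.599 in⁴
Solid square: I = a⁴/12  ⇒  a = (12I)^(1/4) = (12×1.599)^(1/4) = 2.09 in

a ≈ 2.09 in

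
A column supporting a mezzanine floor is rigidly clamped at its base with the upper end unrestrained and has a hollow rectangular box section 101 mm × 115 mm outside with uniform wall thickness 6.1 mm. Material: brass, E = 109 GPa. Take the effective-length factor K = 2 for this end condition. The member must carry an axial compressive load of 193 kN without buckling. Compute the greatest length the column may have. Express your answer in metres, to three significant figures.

Inner dimensions: h_i = 115 − 2×6.1 = 102.8 mm, b_i = 101 − 2×6.1 = 88.80 mm
Weak-axis I_min = (h_o·b_o³ − h_i·b_i³)/12 with b_o = 101, b_i = 88.80 mm (shorter outer/inner sides).
I_min = (115×101³ − 102.8×88.80³)/12 = 3.875×10^6 mm⁴
I = 3.875×10^-6 m⁴
At the buckling limit P_cr = P = 1.930×10^5 N
From P_cr = π²EI/(K·L)²:  L = (1/K)·√(π²EI/P_cr) = (1/2)·√(π²×1.09×10^11×3.875×10^-6/1.930×10^5)
L = 2.32 m

L_max ≈ 2.32 m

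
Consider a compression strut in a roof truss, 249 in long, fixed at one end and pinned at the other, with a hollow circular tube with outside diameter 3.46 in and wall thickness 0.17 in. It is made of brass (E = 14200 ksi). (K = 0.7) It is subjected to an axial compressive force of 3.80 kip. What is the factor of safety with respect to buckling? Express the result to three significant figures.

n ≈ 2.89

Inner diameter d_i = 3.46 − 2×0.17 = 3.120 in
I = π(d_o⁴ − d_i⁴)/64 = π(3.46⁴ − 3.120⁴)/64 = 2.384 in⁴
Effective length L_e = K·L = 0.7 × 249 = 174.3 in
P_cr = π²EI / L_e² = π² × 14200×10³ × 2.384 / 174.3² = 1.100×10^4 lb
Factor of safety n = P_cr / P = 10.996 / 3.80 = 2.89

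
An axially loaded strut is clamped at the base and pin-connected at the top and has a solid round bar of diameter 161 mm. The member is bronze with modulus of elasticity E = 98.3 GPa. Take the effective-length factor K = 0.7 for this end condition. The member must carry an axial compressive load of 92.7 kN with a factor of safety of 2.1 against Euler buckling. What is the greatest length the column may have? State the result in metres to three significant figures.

I = πd⁴/64 = π×161⁴/64 = 3.298×10^7 mm⁴
I = 3.298×10^-5 m⁴
Required critical load P_cr = n·P = 2.1 × 92.7 = 194.7 kN = 1.947×10^5 N
From P_cr = π²EI/(K·L)²:  L = (1/K)·√(π²EI/P_cr) = (1/0.7)·√(π²×9.83×10^10×3.298×10^-5/1.947×10^5)
L = 18.3 m

L_max ≈ 18.3 m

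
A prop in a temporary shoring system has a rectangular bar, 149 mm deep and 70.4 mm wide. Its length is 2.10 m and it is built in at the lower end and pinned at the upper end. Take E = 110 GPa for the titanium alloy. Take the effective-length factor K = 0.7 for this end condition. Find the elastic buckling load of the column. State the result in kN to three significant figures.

P_cr ≈ 2180 kN

Buckling occurs about the weak axis: I_min = h·b³/12 with b = 70.4 mm (the shorter side).
I_min = 149×70.4³/12 = 4.332×10^6 mm⁴
I = 4.332×10^6 mm⁴ = 4.332×10^-6 m⁴
Effective length L_e = K·L = 0.7 × 2.10 = 1.470 m
P_cr = π²EI / L_e² = π² × 110×10⁹ × 4.332×10^-6 / 1.470² = 2.177×10^6 N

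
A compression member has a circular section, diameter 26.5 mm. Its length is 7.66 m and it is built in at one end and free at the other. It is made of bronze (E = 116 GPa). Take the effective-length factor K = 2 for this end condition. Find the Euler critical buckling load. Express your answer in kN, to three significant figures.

P_cr ≈ 0.118 kN

I = πd⁴/64 = π×26.5⁴/64 = 2.421×10^4 mm⁴
I = 2.421×10^4 mm⁴ = 2.421×10^-8 m⁴
Effective length L_e = K·L = 2 × 7.66 = 15.32 m
P_cr = π²EI / L_e² = π² × 116×10⁹ × 2.421×10^-8 / 15.32² = 118.1 N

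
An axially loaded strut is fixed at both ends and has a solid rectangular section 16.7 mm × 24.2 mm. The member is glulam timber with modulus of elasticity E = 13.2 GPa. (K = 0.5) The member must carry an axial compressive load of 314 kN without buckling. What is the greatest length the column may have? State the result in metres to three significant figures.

Buckling occurs about the weak axis: I_min = h·b³/12 with b = 16.7 mm (the shorter side).
I_min = 24.2×16.7³/12 = 9.393×10^3 mm⁴
I = 9.393×10^-9 m⁴
At the buckling limit P_cr = P = 3.140×10^5 N
From P_cr = π²EI/(K·L)²:  L = (1/K)·√(π²EI/P_cr) = (1/0.5)·√(π²×1.32×10^10×9.393×10^-9/3.140×10^5)
L = 0.125 m

L_max ≈ 0.125 m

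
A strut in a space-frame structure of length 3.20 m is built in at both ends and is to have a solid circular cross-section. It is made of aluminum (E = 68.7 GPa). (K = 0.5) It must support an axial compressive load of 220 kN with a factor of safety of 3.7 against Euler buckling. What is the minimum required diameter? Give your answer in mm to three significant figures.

d ≈ 89.0 mm

Required P_cr = n·P = 3.7 × 220 = 814.0 kN
L_e = K·L = 0.5 × 3.20 = 1.600 m
Required I = P_cr·L_e²/(π²E) = 8.140×10^5 × 1.600² / (π² × 6.87×10^10) = 3.073×10^-6 m⁴
I_req = 3.073×10^6 mm⁴
Solid circle: I = πd⁴/64  ⇒  d = (64I/π)^(1/4) = (64×3.073×10^6/π)^(1/4) = 89.0 mm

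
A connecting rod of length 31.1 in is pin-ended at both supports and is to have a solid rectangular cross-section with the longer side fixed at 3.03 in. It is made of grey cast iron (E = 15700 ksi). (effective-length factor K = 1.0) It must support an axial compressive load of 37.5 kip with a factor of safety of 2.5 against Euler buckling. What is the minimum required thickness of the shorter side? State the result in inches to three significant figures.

Required P_cr = n·P = 2.5 × 37.5 = 93.75 kip
L_e = K·L = 1 × 31.1 = 31.10 in
Required I = P_cr·L_e²/(π²E) = 9.375×10^4 × 31.10² / (π² × 1.57×10^7) = 0.5852 in⁴
Rectangle, weak axis: I_min = h·b³/12 with h = 3.03 in fixed  ⇒  b = (12I/h)^(1/3) = 1.32 in

b ≈ 1.32 in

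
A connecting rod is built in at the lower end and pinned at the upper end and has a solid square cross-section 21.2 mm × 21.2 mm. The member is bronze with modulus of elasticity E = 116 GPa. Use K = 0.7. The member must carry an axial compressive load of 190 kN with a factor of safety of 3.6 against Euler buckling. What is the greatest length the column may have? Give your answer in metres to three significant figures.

L_max ≈ 0.240 m

I = a⁴/12 = 21.2⁴/12 = 1.683×10^4 mm⁴
I = 1.683×10^-8 m⁴
Required critical load P_cr = n·P = 3.6 × 190 = 684.0 kN = 6.840×10^5 N
From P_cr = π²EI/(K·L)²:  L = (1/K)·√(π²EI/P_cr) = (1/0.7)·√(π²×1.16×10^11×1.683×10^-8/6.840×10^5)
L = 0.240 m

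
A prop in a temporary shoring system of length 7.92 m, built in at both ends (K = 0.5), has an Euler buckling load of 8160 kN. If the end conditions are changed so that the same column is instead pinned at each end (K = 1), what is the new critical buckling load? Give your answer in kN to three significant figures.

P_cr ∝ 1/K², so P_cr,new = P_cr,old × (K_old/K_new)² = 8160 × (0.5/1)²
= 8160 × 0.2500 = 2040 kN

P_cr ≈ 2040 kN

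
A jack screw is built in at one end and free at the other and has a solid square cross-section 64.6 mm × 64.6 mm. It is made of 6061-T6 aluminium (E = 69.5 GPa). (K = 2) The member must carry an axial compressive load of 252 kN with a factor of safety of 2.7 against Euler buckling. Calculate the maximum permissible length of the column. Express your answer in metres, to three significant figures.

I = a⁴/12 = 64.6⁴/12 = 1.451×10^6 mm⁴
I = 1.451×10^-6 m⁴
Required critical load P_cr = n·P = 2.7 × 252 = 680.4 kN = 6.804×10^5 N
From P_cr = π²EI/(K·L)²:  L = (1/K)·√(π²EI/P_cr) = (1/2)·√(π²×6.95×10^10×1.451×10^-6/6.804×10^5)
L = 0.605 m

L_max ≈ 0.605 m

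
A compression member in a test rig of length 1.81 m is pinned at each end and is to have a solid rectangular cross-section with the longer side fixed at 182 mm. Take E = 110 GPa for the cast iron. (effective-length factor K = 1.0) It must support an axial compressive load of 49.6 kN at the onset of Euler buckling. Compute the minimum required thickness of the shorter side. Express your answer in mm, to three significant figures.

L_e = K·L = 1 × 1.81 = 1.810 m
Required I = P_cr·L_e²/(π²E) = 4.960×10^4 × 1.810² / (π² × 1.10×10^11) = 1.497×10^-7 m⁴
I_req = 1.497×10^5 mm⁴
Rectangle, weak axis: I_min = h·b³/12 with h = 182 mm fixed  ⇒  b = (12I/h)^(1/3) = 21.4 mm

b ≈ 21.4 mm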